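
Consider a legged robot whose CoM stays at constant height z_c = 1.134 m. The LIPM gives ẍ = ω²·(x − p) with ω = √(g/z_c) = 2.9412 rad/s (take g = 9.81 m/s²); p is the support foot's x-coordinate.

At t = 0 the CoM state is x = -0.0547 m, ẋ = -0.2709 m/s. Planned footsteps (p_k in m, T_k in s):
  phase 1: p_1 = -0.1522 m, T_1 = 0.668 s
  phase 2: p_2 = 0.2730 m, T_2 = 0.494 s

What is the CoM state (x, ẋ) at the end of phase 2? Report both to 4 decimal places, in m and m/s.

x = -0.6004, ẋ = -2.2945

phase 1: p=-0.1522, T=0.668, ωT=1.964722, cosh=3.636561, sinh=3.496366; start (x,ẋ)=(-0.054700, -0.270900) → end (x,ẋ)=(-0.119669, 0.017498)
phase 2: p=0.2730, T=0.494, ωT=1.452953, cosh=2.254800, sinh=2.020921; start (x,ẋ)=(-0.119669, 0.017498) → end (x,ẋ)=(-0.600367, -2.294544)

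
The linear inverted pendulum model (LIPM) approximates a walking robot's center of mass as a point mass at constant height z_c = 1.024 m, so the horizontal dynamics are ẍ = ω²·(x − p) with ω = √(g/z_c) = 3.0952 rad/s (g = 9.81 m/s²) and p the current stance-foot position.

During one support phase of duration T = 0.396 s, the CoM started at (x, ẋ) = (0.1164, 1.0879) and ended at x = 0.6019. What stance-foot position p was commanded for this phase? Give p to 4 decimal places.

ωT = 3.0952·0.396 = 1.225699; cosh(ωT) = 1.850050, sinh(ωT) = 1.556497
x(T) = p + (x₀−p)·cosh(ωT) + (ẋ₀/ω)·sinh(ωT) ⇒ p·(1 − cosh) = x(T) − x₀·cosh − (ẋ₀/ω)·sinh
numerator   = 0.6019 − (0.1164)·1.850050 − (1.0879/3.0952)·1.556497 = -0.160523
denominator = 1 − 1.850050 = -0.850050
p = -0.160523 / -0.850050 = 0.1888

p = 0.1888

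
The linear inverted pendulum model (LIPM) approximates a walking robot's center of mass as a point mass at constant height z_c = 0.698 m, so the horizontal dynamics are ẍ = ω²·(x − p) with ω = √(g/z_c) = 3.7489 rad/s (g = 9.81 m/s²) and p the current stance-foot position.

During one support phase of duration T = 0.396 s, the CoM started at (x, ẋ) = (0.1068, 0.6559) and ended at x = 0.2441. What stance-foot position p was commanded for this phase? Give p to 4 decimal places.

ωT = 3.7489·0.396 = 1.484564; cosh(ωT) = 2.319822, sinh(ωT) = 2.093221
x(T) = p + (x₀−p)·cosh(ωT) + (ẋ₀/ω)·sinh(ωT) ⇒ p·(1 − cosh) = x(T) − x₀·cosh − (ẋ₀/ω)·sinh
numerator   = 0.2441 − (0.1068)·2.319822 − (0.6559/3.7489)·2.093221 = -0.369883
denominator = 1 − 2.319822 = -1.319822
p = -0.369883 / -1.319822 = 0.2803

p = 0.2803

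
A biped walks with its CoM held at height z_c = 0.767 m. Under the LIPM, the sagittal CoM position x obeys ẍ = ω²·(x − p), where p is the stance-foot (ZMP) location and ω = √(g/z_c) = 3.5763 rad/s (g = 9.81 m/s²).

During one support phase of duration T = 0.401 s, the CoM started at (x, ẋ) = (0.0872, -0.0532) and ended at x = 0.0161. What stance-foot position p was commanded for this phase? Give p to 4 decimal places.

ωT = 3.5763·0.401 = 1.434096; cosh(ωT) = 2.217091, sinh(ωT) = 1.978760
x(T) = p + (x₀−p)·cosh(ωT) + (ẋ₀/ω)·sinh(ωT) ⇒ p·(1 − cosh) = x(T) − x₀·cosh − (ẋ₀/ω)·sinh
numerator   = 0.0161 − (0.0872)·2.217091 − (-0.0532/3.5763)·1.978760 = -0.147795
denominator = 1 − 2.217091 = -1.217091
p = -0.147795 / -1.217091 = 0.1214

p = 0.1214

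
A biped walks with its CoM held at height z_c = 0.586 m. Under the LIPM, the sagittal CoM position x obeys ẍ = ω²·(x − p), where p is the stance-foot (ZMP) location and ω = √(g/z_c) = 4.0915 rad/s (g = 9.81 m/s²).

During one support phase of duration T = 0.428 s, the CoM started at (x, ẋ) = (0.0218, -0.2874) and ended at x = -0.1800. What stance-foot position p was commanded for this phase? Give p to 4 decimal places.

p = 0.0246

ωT = 4.0915·0.428 = 1.751162; cosh(ωT) = 2.967433, sinh(ωT) = 2.793861
x(T) = p + (x₀−p)·cosh(ωT) + (ẋ₀/ω)·sinh(ωT) ⇒ p·(1 − cosh) = x(T) − x₀·cosh − (ẋ₀/ω)·sinh
numerator   = -0.1800 − (0.0218)·2.967433 − (-0.2874/4.0915)·2.793861 = -0.048440
denominator = 1 − 2.967433 = -1.967433
p = -0.048440 / -1.967433 = 0.0246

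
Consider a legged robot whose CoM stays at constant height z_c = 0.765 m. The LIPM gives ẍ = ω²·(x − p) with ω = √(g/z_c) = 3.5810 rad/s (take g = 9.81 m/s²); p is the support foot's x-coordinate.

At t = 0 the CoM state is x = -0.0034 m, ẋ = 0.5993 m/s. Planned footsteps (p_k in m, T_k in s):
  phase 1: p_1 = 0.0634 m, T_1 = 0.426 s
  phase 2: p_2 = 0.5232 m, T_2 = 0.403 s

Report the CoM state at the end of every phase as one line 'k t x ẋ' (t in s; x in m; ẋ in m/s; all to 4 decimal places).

phase 1: p=0.0634, T=0.426, ωT=1.525506, cosh=2.407490, sinh=2.189979; start (x,ẋ)=(-0.003400, 0.599300) → end (x,ẋ)=(0.269085, 0.918942)
phase 2: p=0.5232, T=0.403, ωT=1.443143, cosh=2.235083, sinh=1.998899; start (x,ẋ)=(0.269085, 0.918942) → end (x,ẋ)=(0.468181, 0.234940)

1 0.4260 0.2691 0.9189
2 0.8290 0.4682 0.2349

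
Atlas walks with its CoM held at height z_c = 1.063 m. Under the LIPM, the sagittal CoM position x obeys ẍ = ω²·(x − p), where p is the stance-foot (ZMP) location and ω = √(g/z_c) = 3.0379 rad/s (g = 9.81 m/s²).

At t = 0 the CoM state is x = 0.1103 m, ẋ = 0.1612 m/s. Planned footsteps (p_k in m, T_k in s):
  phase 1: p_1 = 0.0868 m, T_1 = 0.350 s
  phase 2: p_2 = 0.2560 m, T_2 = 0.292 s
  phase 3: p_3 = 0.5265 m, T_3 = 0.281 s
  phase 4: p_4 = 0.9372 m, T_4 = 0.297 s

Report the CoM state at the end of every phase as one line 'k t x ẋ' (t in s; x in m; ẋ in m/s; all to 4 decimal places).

phase 1: p=0.0868, T=0.350, ωT=1.063265, cosh=1.620568, sinh=1.275242; start (x,ẋ)=(0.110300, 0.161200) → end (x,ẋ)=(0.192551, 0.352276)
phase 2: p=0.2560, T=0.292, ωT=0.887067, cosh=1.419930, sinh=1.008068; start (x,ẋ)=(0.192551, 0.352276) → end (x,ẋ)=(0.282803, 0.305902)
phase 3: p=0.5265, T=0.281, ωT=0.853650, cosh=1.387030, sinh=0.961172; start (x,ẋ)=(0.282803, 0.305902) → end (x,ẋ)=(0.285271, -0.287285)
phase 4: p=0.9372, T=0.297, ωT=0.902256, cosh=1.435406, sinh=1.029753; start (x,ẋ)=(0.285271, -0.287285) → end (x,ẋ)=(-0.095964, -2.451792)

1 0.3500 0.1926 0.3523
2 0.6420 0.2828 0.3059
3 0.9230 0.2853 -0.2873
4 1.2200 -0.0960 -2.4518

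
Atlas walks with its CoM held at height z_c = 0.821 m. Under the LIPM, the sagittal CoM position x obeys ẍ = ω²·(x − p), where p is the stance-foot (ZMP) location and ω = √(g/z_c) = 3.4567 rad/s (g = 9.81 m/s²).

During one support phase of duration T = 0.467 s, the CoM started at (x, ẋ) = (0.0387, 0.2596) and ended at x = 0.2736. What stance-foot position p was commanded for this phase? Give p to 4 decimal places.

ωT = 3.4567·0.467 = 1.614279; cosh(ωT) = 2.611649, sinh(ωT) = 2.412615
x(T) = p + (x₀−p)·cosh(ωT) + (ẋ₀/ω)·sinh(ωT) ⇒ p·(1 − cosh) = x(T) − x₀·cosh − (ẋ₀/ω)·sinh
numerator   = 0.2736 − (0.0387)·2.611649 − (0.2596/3.4567)·2.412615 = -0.008659
denominator = 1 − 2.611649 = -1.611649
p = -0.008659 / -1.611649 = 0.0054

p = 0.0054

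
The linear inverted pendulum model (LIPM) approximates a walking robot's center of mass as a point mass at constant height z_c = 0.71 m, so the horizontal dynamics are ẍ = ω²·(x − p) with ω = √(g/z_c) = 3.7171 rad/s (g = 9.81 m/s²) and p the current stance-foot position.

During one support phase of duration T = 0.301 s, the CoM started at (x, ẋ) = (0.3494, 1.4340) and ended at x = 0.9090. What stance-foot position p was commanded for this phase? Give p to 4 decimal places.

ωT = 3.7171·0.301 = 1.118847; cosh(ωT) = 1.693989, sinh(ωT) = 1.367333
x(T) = p + (x₀−p)·cosh(ωT) + (ẋ₀/ω)·sinh(ωT) ⇒ p·(1 − cosh) = x(T) − x₀·cosh − (ẋ₀/ω)·sinh
numerator   = 0.9090 − (0.3494)·1.693989 − (1.4340/3.7171)·1.367333 = -0.210376
denominator = 1 − 1.693989 = -0.693989
p = -0.210376 / -0.693989 = 0.3031

p = 0.3031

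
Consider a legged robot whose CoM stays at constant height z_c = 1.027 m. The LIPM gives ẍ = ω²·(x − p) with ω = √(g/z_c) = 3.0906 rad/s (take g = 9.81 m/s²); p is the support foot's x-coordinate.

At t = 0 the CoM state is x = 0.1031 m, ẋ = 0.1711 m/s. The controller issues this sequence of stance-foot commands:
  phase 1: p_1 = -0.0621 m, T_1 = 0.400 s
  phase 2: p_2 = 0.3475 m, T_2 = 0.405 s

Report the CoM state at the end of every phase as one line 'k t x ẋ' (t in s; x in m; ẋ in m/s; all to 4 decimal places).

phase 1: p=-0.0621, T=0.400, ωT=1.236240, cosh=1.866560, sinh=1.576085; start (x,ẋ)=(0.103100, 0.171100) → end (x,ẋ)=(0.333510, 1.124066)
phase 2: p=0.3475, T=0.405, ωT=1.251693, cosh=1.891139, sinh=1.605118; start (x,ẋ)=(0.333510, 1.124066) → end (x,ẋ)=(0.904832, 2.056362)

1 0.4000 0.3335 1.1241
2 0.8050 0.9048 2.0564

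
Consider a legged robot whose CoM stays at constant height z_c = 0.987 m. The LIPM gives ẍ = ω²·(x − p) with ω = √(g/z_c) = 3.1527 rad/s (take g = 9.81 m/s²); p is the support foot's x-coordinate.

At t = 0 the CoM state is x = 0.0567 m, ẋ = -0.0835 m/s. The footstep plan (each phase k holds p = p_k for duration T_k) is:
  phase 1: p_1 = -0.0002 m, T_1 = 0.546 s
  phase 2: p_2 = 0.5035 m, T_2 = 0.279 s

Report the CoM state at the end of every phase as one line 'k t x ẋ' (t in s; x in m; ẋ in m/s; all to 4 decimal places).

phase 1: p=-0.0002, T=0.546, ωT=1.721374, cosh=2.885514, sinh=2.706694; start (x,ẋ)=(0.056700, -0.083500) → end (x,ẋ)=(0.092298, 0.244610)
phase 2: p=0.5035, T=0.279, ωT=0.879603, cosh=1.412445, sinh=0.997498; start (x,ẋ)=(0.092298, 0.244610) → end (x,ẋ)=(0.000093, -0.947654)

1 0.5460 0.0923 0.2446
2 0.8250 0.0001 -0.9477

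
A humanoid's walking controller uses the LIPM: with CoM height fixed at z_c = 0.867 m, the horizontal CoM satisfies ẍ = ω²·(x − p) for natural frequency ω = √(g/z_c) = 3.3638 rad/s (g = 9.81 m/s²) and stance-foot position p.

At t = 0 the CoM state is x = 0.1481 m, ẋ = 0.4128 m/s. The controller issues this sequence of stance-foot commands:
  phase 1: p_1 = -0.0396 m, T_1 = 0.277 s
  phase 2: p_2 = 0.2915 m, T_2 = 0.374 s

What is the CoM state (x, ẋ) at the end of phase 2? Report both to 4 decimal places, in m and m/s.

x = 1.0522, ẋ = 2.8508

phase 1: p=-0.0396, T=0.277, ωT=0.931773, cosh=1.466430, sinh=1.072575; start (x,ẋ)=(0.148100, 0.412800) → end (x,ẋ)=(0.367274, 1.282551)
phase 2: p=0.2915, T=0.374, ωT=1.258061, cosh=1.901399, sinh=1.617194; start (x,ẋ)=(0.367274, 1.282551) → end (x,ẋ)=(1.052180, 2.850843)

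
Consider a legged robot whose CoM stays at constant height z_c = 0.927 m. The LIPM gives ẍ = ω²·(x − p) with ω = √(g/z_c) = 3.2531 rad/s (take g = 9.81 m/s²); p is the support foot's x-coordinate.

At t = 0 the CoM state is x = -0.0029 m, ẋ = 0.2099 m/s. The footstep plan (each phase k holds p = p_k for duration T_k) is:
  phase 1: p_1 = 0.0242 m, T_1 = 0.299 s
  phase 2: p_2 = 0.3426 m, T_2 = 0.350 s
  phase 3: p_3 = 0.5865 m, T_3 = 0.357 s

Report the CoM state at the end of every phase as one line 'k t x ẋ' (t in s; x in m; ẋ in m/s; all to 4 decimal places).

phase 1: p=0.0242, T=0.299, ωT=0.972677, cosh=1.511543, sinh=1.133473; start (x,ẋ)=(-0.002900, 0.209900) → end (x,ẋ)=(0.056372, 0.217347)
phase 2: p=0.3426, T=0.350, ωT=1.138585, cosh=1.721310, sinh=1.401038; start (x,ẋ)=(0.056372, 0.217347) → end (x,ẋ)=(-0.056480, -0.930423)
phase 3: p=0.5865, T=0.357, ωT=1.161357, cosh=1.753663, sinh=1.440601; start (x,ẋ)=(-0.056480, -0.930423) → end (x,ẋ)=(-0.953098, -4.644922)

1 0.2990 0.0564 0.2173
2 0.6490 -0.0565 -0.9304
3 1.0060 -0.9531 -4.6449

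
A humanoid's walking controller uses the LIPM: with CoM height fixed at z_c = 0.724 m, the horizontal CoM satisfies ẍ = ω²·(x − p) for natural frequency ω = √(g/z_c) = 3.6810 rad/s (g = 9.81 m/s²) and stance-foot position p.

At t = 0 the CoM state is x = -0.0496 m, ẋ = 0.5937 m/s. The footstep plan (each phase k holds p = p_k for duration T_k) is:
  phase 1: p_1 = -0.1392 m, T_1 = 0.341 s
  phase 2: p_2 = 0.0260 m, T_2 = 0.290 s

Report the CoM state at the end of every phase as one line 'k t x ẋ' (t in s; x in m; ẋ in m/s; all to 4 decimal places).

phase 1: p=-0.1392, T=0.341, ωT=1.255221, cosh=1.896813, sinh=1.611800; start (x,ẋ)=(-0.049600, 0.593700) → end (x,ẋ)=(0.290718, 1.657738)
phase 2: p=0.0260, T=0.290, ωT=1.067490, cosh=1.625971, sinh=1.282100; start (x,ẋ)=(0.290718, 1.657738) → end (x,ẋ)=(1.033818, 3.944747)

1 0.3410 0.2907 1.6577
2 0.6310 1.0338 3.9447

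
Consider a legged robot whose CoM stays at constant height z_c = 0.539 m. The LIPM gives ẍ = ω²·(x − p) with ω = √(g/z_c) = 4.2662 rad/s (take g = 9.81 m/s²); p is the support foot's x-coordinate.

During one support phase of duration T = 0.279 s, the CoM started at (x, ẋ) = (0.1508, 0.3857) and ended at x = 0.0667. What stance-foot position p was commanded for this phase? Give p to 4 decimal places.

p = 0.4259

ωT = 4.2662·0.279 = 1.190270; cosh(ωT) = 1.796054, sinh(ωT) = 1.491914
x(T) = p + (x₀−p)·cosh(ωT) + (ẋ₀/ω)·sinh(ωT) ⇒ p·(1 − cosh) = x(T) − x₀·cosh − (ẋ₀/ω)·sinh
numerator   = 0.0667 − (0.1508)·1.796054 − (0.3857/4.2662)·1.491914 = -0.339026
denominator = 1 − 1.796054 = -0.796054
p = -0.339026 / -0.796054 = 0.4259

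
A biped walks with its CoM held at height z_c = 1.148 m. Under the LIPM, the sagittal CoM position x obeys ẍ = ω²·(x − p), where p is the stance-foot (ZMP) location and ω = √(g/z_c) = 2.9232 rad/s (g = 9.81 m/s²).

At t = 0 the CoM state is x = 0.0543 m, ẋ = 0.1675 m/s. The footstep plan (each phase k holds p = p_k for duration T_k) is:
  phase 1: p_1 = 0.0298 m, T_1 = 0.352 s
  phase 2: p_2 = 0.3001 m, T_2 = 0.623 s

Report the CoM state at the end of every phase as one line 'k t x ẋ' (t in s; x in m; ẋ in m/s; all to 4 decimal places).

phase 1: p=0.0298, T=0.352, ωT=1.028966, cosh=1.577774, sinh=1.220398; start (x,ẋ)=(0.054300, 0.167500) → end (x,ẋ)=(0.138385, 0.351680)
phase 2: p=0.3001, T=0.623, ωT=1.821154, cosh=3.170411, sinh=3.008572; start (x,ẋ)=(0.138385, 0.351680) → end (x,ẋ)=(0.149346, -0.307262)

1 0.3520 0.1384 0.3517
2 0.9750 0.1493 -0.3073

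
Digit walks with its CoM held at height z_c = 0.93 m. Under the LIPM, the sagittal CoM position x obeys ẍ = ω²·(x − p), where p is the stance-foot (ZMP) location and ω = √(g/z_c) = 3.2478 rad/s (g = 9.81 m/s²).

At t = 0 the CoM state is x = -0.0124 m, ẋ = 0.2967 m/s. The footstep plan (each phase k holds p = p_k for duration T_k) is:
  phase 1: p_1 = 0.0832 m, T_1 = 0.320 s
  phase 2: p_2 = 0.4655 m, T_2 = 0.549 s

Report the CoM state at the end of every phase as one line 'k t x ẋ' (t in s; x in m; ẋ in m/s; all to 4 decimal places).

phase 1: p=0.0832, T=0.320, ωT=1.039296, cosh=1.590465, sinh=1.236761; start (x,ẋ)=(-0.012400, 0.296700) → end (x,ẋ)=(0.044135, 0.087889)
phase 2: p=0.4655, T=0.549, ωT=1.783042, cosh=3.058025, sinh=2.889899; start (x,ẋ)=(0.044135, 0.087889) → end (x,ẋ)=(-0.744841, -3.686087)

1 0.3200 0.0441 0.0879
2 0.8690 -0.7448 -3.6861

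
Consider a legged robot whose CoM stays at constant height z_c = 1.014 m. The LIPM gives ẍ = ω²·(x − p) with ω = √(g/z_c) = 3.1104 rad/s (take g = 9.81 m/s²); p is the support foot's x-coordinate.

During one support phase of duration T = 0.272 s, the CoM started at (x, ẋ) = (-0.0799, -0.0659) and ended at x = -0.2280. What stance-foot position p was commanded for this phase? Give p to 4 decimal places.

ωT = 3.1104·0.272 = 0.846029; cosh(ωT) = 1.379745, sinh(ωT) = 0.950629
x(T) = p + (x₀−p)·cosh(ωT) + (ẋ₀/ω)·sinh(ωT) ⇒ p·(1 − cosh) = x(T) − x₀·cosh − (ẋ₀/ω)·sinh
numerator   = -0.2280 − (-0.0799)·1.379745 − (-0.0659/3.1104)·0.950629 = -0.097617
denominator = 1 − 1.379745 = -0.379745
p = -0.097617 / -0.379745 = 0.2571

p = 0.2571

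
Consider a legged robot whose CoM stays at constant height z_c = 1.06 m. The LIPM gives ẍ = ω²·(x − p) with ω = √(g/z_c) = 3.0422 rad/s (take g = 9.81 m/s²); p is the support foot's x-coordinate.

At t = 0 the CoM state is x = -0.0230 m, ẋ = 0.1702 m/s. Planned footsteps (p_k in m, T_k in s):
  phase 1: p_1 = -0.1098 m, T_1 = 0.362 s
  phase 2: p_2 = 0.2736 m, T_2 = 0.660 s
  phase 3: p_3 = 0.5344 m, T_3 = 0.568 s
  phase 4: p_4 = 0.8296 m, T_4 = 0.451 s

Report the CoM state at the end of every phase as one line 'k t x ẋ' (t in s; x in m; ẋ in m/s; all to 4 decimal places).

phase 1: p=-0.1098, T=0.362, ωT=1.101276, cosh=1.670225, sinh=1.337778; start (x,ẋ)=(-0.023000, 0.170200) → end (x,ẋ)=(0.110019, 0.637530)
phase 2: p=0.2736, T=0.660, ωT=2.007852, cosh=3.790790, sinh=3.656513; start (x,ẋ)=(0.110019, 0.637530) → end (x,ẋ)=(0.419767, 0.597096)
phase 3: p=0.5344, T=0.568, ωT=1.727970, cosh=2.903429, sinh=2.725784; start (x,ẋ)=(0.419767, 0.597096) → end (x,ẋ)=(0.736563, 0.783043)
phase 4: p=0.8296, T=0.451, ωT=1.372032, cosh=2.098474, sinh=1.844883; start (x,ẋ)=(0.736563, 0.783043) → end (x,ẋ)=(1.109226, 1.121027)

1 0.3620 0.1100 0.6375
2 1.0220 0.4198 0.5971
3 1.5900 0.7366 0.7830
4 2.0410 1.1092 1.1210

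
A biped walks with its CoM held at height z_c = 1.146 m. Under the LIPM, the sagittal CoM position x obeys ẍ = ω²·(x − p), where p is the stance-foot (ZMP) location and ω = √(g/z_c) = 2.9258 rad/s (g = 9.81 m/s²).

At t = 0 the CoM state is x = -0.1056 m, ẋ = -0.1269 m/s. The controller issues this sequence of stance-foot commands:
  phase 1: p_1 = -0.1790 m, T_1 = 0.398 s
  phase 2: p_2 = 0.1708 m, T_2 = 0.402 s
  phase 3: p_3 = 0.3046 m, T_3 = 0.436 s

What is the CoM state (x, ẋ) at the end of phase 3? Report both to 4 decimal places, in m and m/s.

phase 1: p=-0.1790, T=0.398, ωT=1.164468, cosh=1.758154, sinh=1.446065; start (x,ẋ)=(-0.105600, -0.126900) → end (x,ẋ)=(-0.112671, 0.087438)
phase 2: p=0.1708, T=0.402, ωT=1.176172, cosh=1.775198, sinh=1.466741; start (x,ẋ)=(-0.112671, 0.087438) → end (x,ẋ)=(-0.288584, -1.061266)
phase 3: p=0.3046, T=0.436, ωT=1.275649, cosh=1.930137, sinh=1.650887; start (x,ẋ)=(-0.288584, -1.061266) → end (x,ẋ)=(-1.439147, -4.913565)

x = -1.4391, ẋ = -4.9136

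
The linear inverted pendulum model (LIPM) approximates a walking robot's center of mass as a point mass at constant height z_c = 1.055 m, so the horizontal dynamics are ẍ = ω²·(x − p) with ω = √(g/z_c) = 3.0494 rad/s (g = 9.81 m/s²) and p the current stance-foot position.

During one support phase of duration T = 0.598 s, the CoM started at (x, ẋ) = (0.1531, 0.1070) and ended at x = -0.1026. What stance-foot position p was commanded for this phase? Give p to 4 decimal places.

ωT = 3.0494·0.598 = 1.823541; cosh(ωT) = 3.177603, sinh(ωT) = 3.016150
x(T) = p + (x₀−p)·cosh(ωT) + (ẋ₀/ω)·sinh(ωT) ⇒ p·(1 − cosh) = x(T) − x₀·cosh − (ẋ₀/ω)·sinh
numerator   = -0.1026 − (0.1531)·3.177603 − (0.1070/3.0494)·3.016150 = -0.694924
denominator = 1 − 3.177603 = -2.177603
p = -0.694924 / -2.177603 = 0.3191

p = 0.3191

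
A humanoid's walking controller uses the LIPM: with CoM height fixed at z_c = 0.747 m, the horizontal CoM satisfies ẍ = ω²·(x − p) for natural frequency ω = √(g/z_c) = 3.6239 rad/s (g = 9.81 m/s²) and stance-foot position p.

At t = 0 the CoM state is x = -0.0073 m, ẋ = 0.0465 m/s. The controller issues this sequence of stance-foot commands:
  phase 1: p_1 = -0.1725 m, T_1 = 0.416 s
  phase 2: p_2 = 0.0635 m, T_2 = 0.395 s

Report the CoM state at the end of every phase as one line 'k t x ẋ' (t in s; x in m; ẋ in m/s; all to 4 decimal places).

phase 1: p=-0.1725, T=0.416, ωT=1.507542, cosh=2.368537, sinh=2.147083; start (x,ẋ)=(-0.007300, 0.046500) → end (x,ẋ)=(0.246332, 1.395527)
phase 2: p=0.0635, T=0.395, ωT=1.431441, cosh=2.211844, sinh=1.972879; start (x,ẋ)=(0.246332, 1.395527) → end (x,ẋ)=(1.227633, 4.393853)

1 0.4160 0.2463 1.3955
2 0.8110 1.2276 4.3939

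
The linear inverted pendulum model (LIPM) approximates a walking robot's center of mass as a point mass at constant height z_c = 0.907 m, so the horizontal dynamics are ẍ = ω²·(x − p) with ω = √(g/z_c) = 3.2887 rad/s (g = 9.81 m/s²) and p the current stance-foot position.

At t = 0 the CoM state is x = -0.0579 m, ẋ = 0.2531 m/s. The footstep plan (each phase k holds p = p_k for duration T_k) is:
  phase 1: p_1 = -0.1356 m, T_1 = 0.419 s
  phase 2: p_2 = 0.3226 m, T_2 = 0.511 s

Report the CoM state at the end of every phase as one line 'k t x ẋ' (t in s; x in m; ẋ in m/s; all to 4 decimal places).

1 0.4190 0.1712 1.0085
2 0.9300 0.6968 1.5113

phase 1: p=-0.1356, T=0.419, ωT=1.377965, cosh=2.109457, sinh=1.857366; start (x,ẋ)=(-0.057900, 0.253100) → end (x,ẋ)=(0.171249, 1.008520)
phase 2: p=0.3226, T=0.511, ωT=1.680526, cosh=2.777327, sinh=2.591051; start (x,ẋ)=(0.171249, 1.008520) → end (x,ẋ)=(0.696825, 1.511295)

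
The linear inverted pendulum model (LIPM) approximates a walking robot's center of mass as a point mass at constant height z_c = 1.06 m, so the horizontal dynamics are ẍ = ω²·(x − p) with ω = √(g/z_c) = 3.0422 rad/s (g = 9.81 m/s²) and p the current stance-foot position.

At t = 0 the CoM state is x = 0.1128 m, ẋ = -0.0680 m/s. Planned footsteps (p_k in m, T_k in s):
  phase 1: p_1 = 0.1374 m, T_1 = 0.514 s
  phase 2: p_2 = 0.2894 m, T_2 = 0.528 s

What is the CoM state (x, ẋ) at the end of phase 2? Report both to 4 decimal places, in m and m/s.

phase 1: p=0.1374, T=0.514, ωT=1.563691, cosh=2.492890, sinh=2.283528; start (x,ẋ)=(0.112800, -0.068000) → end (x,ẋ)=(0.025033, -0.340411)
phase 2: p=0.2894, T=0.528, ωT=1.606282, cosh=2.592438, sinh=2.391806; start (x,ẋ)=(0.025033, -0.340411) → end (x,ẋ)=(-0.663590, -2.806123)

x = -0.6636, ẋ = -2.8061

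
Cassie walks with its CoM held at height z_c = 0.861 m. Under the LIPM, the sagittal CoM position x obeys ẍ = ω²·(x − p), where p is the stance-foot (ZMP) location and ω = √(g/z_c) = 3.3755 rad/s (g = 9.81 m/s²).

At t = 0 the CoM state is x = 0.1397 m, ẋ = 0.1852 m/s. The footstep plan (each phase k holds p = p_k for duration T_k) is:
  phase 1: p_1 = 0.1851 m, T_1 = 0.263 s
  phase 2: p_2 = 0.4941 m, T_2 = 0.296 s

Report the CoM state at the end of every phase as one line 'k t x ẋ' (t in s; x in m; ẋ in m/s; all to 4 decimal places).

phase 1: p=0.1851, T=0.263, ωT=0.887757, cosh=1.420625, sinh=1.009047; start (x,ẋ)=(0.139700, 0.185200) → end (x,ẋ)=(0.175966, 0.108466)
phase 2: p=0.4941, T=0.296, ωT=0.999148, cosh=1.542080, sinh=1.173887; start (x,ẋ)=(0.175966, 0.108466) → end (x,ẋ)=(0.041233, -1.093329)

1 0.2630 0.1760 0.1085
2 0.5590 0.0412 -1.0933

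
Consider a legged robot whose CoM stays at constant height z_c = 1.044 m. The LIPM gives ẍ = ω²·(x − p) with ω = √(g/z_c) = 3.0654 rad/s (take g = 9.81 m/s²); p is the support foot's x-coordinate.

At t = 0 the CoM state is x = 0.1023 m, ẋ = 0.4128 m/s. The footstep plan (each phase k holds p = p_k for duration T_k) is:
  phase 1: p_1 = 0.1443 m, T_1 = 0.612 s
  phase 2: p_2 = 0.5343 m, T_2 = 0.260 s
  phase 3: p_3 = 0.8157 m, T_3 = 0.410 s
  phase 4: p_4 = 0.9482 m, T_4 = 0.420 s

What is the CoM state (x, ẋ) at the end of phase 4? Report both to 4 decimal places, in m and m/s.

x = 1.9153, ẋ = 3.1897

phase 1: p=0.1443, T=0.612, ωT=1.876025, cosh=3.340351, sinh=3.187154; start (x,ẋ)=(0.102300, 0.412800) → end (x,ẋ)=(0.433201, 0.968561)
phase 2: p=0.5343, T=0.260, ωT=0.797004, cosh=1.334780, sinh=0.884103; start (x,ẋ)=(0.433201, 0.968561) → end (x,ẋ)=(0.678701, 1.018825)
phase 3: p=0.8157, T=0.410, ωT=1.256814, cosh=1.899383, sinh=1.614824; start (x,ẋ)=(0.678701, 1.018825) → end (x,ẋ)=(1.092195, 1.256986)
phase 4: p=0.9482, T=0.420, ωT=1.287468, cosh=1.949784, sinh=1.673816; start (x,ẋ)=(1.092195, 1.256986) → end (x,ẋ)=(1.915317, 3.189676)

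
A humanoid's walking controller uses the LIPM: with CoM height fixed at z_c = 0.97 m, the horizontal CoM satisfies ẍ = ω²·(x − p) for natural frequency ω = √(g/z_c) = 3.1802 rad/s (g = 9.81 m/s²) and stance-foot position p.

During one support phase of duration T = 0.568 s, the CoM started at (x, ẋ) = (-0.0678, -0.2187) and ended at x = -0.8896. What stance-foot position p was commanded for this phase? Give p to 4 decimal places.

ωT = 3.1802·0.568 = 1.806354; cosh(ωT) = 3.126229, sinh(ωT) = 2.961977
x(T) = p + (x₀−p)·cosh(ωT) + (ẋ₀/ω)·sinh(ωT) ⇒ p·(1 − cosh) = x(T) − x₀·cosh − (ẋ₀/ω)·sinh
numerator   = -0.8896 − (-0.0678)·3.126229 − (-0.2187/3.1802)·2.961977 = -0.473949
denominator = 1 − 3.126229 = -2.126229
p = -0.473949 / -2.126229 = 0.2229

p = 0.2229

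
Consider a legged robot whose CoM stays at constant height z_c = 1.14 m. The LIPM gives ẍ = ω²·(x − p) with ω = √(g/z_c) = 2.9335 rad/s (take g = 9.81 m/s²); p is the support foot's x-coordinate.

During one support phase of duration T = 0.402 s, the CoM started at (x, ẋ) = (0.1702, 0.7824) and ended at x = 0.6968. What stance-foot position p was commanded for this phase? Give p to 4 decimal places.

p = -0.0016

ωT = 2.9335·0.402 = 1.179267; cosh(ωT) = 1.779747, sinh(ωT) = 1.472243
x(T) = p + (x₀−p)·cosh(ωT) + (ẋ₀/ω)·sinh(ωT) ⇒ p·(1 − cosh) = x(T) − x₀·cosh − (ẋ₀/ω)·sinh
numerator   = 0.6968 − (0.1702)·1.779747 − (0.7824/2.9335)·1.472243 = 0.001222
denominator = 1 − 1.779747 = -0.779747
p = 0.001222 / -0.779747 = -0.0016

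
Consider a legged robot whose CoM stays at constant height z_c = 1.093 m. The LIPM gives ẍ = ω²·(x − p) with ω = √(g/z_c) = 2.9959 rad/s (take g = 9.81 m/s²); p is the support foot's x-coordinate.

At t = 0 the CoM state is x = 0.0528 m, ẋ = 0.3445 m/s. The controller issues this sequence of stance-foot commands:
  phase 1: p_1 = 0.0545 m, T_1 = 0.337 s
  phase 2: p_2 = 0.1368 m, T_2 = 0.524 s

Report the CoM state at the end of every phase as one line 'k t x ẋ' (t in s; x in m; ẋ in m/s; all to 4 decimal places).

1 0.3370 0.1887 0.5294
2 0.8610 0.6732 1.6848

phase 1: p=0.0545, T=0.337, ωT=1.009618, cosh=1.554456, sinh=1.190098; start (x,ẋ)=(0.052800, 0.344500) → end (x,ẋ)=(0.188707, 0.529449)
phase 2: p=0.1368, T=0.524, ωT=1.569852, cosh=2.507005, sinh=2.298929; start (x,ẋ)=(0.188707, 0.529449) → end (x,ẋ)=(0.673209, 1.684836)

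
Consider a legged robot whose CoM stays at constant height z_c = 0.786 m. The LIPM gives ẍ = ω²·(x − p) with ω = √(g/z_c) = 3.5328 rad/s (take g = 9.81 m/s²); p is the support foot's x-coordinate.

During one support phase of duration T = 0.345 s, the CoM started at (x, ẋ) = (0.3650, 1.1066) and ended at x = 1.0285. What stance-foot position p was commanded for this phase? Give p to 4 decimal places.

p = 0.1506

ωT = 3.5328·0.345 = 1.218816; cosh(ωT) = 1.839380, sinh(ωT) = 1.543800
x(T) = p + (x₀−p)·cosh(ωT) + (ẋ₀/ω)·sinh(ωT) ⇒ p·(1 − cosh) = x(T) − x₀·cosh − (ẋ₀/ω)·sinh
numerator   = 1.0285 − (0.3650)·1.839380 − (1.1066/3.5328)·1.543800 = -0.126447
denominator = 1 − 1.839380 = -0.839380
p = -0.126447 / -0.839380 = 0.1506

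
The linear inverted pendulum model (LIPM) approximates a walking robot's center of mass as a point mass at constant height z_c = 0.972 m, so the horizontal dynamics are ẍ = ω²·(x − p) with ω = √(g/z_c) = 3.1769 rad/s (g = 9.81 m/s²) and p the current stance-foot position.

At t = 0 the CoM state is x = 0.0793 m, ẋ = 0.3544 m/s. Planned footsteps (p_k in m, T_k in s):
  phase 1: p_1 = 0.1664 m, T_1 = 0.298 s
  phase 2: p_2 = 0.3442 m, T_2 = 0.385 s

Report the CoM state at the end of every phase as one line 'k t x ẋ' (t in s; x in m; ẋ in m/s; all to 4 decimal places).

phase 1: p=0.1664, T=0.298, ωT=0.946716, cosh=1.482623, sinh=1.094610; start (x,ẋ)=(0.079300, 0.354400) → end (x,ẋ)=(0.159373, 0.222554)
phase 2: p=0.3442, T=0.385, ωT=1.223106, cosh=1.846020, sinh=1.551706; start (x,ẋ)=(0.159373, 0.222554) → end (x,ẋ)=(0.111709, -0.500286)

1 0.2980 0.1594 0.2226
2 0.6830 0.1117 -0.5003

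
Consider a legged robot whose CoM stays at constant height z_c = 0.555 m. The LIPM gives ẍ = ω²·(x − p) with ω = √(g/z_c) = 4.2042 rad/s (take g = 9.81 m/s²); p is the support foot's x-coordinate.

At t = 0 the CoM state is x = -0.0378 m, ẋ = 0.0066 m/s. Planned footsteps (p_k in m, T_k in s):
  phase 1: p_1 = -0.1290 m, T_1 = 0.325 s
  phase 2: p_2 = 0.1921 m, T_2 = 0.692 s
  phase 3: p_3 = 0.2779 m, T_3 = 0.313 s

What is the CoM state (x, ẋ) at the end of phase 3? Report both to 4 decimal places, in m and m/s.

x = 1.5629, ẋ = 5.5176

phase 1: p=-0.1290, T=0.325, ωT=1.366365, cosh=2.088052, sinh=1.833020; start (x,ẋ)=(-0.037800, 0.006600) → end (x,ẋ)=(0.064308, 0.716603)
phase 2: p=0.1921, T=0.692, ωT=2.909306, cosh=9.199292, sinh=9.144779; start (x,ẋ)=(0.064308, 0.716603) → end (x,ẋ)=(0.575225, 1.679086)
phase 3: p=0.2779, T=0.313, ωT=1.315915, cosh=1.998194, sinh=1.729965; start (x,ẋ)=(0.575225, 1.679086) → end (x,ẋ)=(1.562931, 5.517619)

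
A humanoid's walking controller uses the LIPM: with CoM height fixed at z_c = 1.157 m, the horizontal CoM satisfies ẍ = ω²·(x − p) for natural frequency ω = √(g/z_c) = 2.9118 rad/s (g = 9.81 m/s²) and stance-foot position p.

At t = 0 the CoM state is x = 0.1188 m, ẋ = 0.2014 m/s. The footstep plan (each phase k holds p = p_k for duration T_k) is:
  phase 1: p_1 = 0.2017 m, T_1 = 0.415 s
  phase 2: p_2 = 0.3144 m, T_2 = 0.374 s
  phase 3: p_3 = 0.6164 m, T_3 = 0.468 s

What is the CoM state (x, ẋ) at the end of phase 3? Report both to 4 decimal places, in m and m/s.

x = -0.9400, ẋ = -4.2672

phase 1: p=0.2017, T=0.415, ωT=1.208397, cosh=1.823394, sinh=1.524719; start (x,ẋ)=(0.118800, 0.201400) → end (x,ẋ)=(0.156001, -0.000818)
phase 2: p=0.3144, T=0.374, ωT=1.089013, cosh=1.653944, sinh=1.317396; start (x,ẋ)=(0.156001, -0.000818) → end (x,ẋ)=(0.052046, -0.608971)
phase 3: p=0.6164, T=0.468, ωT=1.362722, cosh=2.081389, sinh=1.825426; start (x,ẋ)=(0.052046, -0.608971) → end (x,ẋ)=(-0.940008, -4.267201)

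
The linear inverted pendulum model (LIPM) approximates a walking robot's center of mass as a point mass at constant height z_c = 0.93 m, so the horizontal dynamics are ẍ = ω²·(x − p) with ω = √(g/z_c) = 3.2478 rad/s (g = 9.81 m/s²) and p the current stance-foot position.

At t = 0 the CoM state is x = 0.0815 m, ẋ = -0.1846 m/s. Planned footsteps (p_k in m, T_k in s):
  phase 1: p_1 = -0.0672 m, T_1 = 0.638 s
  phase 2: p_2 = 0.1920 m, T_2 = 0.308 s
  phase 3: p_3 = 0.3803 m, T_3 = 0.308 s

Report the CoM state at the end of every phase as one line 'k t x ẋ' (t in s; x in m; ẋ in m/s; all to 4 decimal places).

1 0.6380 0.3105 1.1426
2 0.9460 0.7885 2.2161
3 1.2540 1.8126 4.9792

phase 1: p=-0.0672, T=0.638, ωT=2.072096, cosh=4.033688, sinh=3.907766; start (x,ẋ)=(0.081500, -0.184600) → end (x,ẋ)=(0.310498, 1.142629)
phase 2: p=0.1920, T=0.308, ωT=1.000322, cosh=1.543460, sinh=1.175699; start (x,ẋ)=(0.310498, 1.142629) → end (x,ẋ)=(0.788527, 2.216078)
phase 3: p=0.3803, T=0.308, ωT=1.000322, cosh=1.543460, sinh=1.175699; start (x,ẋ)=(0.788527, 2.216078) → end (x,ẋ)=(1.812598, 4.979213)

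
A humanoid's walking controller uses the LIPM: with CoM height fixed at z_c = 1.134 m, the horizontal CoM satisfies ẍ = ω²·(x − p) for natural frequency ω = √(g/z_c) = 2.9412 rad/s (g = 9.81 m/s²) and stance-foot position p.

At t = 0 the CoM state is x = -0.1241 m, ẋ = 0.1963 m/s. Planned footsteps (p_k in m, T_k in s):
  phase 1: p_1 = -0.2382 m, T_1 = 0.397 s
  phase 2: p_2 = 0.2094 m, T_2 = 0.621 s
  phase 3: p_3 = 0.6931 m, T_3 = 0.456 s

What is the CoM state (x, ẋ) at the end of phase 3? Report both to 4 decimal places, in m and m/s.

x = 1.2839, ẋ = 2.1633

phase 1: p=-0.2382, T=0.397, ωT=1.167656, cosh=1.762773, sinh=1.451678; start (x,ẋ)=(-0.124100, 0.196300) → end (x,ẋ)=(0.059819, 0.833202)
phase 2: p=0.2094, T=0.621, ωT=1.826485, cosh=3.186496, sinh=3.025518; start (x,ẋ)=(0.059819, 0.833202) → end (x,ẋ)=(0.589850, 1.323930)
phase 3: p=0.6931, T=0.456, ωT=1.341187, cosh=2.042558, sinh=1.781023; start (x,ẋ)=(0.589850, 1.323930) → end (x,ẋ)=(1.283903, 2.163347)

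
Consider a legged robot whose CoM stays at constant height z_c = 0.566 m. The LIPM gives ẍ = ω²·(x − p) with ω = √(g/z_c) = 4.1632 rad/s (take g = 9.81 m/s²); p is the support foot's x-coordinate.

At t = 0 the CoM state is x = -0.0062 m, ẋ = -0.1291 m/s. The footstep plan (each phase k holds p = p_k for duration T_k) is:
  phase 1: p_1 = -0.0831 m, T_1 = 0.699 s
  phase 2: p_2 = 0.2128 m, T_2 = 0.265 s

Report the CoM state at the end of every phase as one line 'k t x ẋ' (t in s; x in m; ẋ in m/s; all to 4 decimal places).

phase 1: p=-0.0831, T=0.699, ωT=2.910077, cosh=9.206340, sinh=9.151868; start (x,ẋ)=(-0.006200, -0.129100) → end (x,ẋ)=(0.341070, 1.741433)
phase 2: p=0.2128, T=0.265, ωT=1.103248, cosh=1.672866, sinh=1.341074; start (x,ẋ)=(0.341070, 1.741433) → end (x,ẋ)=(0.988339, 3.629335)

1 0.6990 0.3411 1.7414
2 0.9640 0.9883 3.6293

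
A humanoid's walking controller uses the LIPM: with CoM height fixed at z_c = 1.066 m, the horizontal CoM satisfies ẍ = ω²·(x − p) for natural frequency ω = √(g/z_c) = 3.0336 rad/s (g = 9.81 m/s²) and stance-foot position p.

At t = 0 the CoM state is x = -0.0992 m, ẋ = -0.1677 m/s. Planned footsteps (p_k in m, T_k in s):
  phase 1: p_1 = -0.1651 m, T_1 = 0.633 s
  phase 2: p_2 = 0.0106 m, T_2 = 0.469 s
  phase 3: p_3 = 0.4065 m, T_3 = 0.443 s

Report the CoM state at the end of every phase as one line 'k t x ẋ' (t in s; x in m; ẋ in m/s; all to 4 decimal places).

1 0.6330 -0.1200 0.0830
2 1.1020 -0.2226 -0.5919
3 1.5450 -1.2301 -4.6214

phase 1: p=-0.1651, T=0.633, ωT=1.920269, cosh=3.484680, sinh=3.338112; start (x,ẋ)=(-0.099200, -0.167700) → end (x,ẋ)=(-0.119993, 0.082955)
phase 2: p=0.0106, T=0.469, ωT=1.422758, cosh=2.194798, sinh=1.953750; start (x,ẋ)=(-0.119993, 0.082955) → end (x,ẋ)=(-0.222600, -0.591943)
phase 3: p=0.4065, T=0.443, ωT=1.343885, cosh=2.047370, sinh=1.786539; start (x,ẋ)=(-0.222600, -0.591943) → end (x,ẋ)=(-1.230104, -4.621422)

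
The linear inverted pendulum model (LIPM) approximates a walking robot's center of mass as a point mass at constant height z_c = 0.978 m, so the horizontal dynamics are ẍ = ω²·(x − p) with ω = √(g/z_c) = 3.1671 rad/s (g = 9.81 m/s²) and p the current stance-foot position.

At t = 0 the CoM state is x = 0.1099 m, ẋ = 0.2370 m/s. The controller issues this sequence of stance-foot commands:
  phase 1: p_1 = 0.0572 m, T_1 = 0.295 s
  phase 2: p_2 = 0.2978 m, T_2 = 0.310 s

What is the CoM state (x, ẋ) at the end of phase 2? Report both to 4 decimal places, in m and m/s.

x = 0.3632, ẋ = 0.5030

phase 1: p=0.0572, T=0.295, ωT=0.934294, cosh=1.469140, sinh=1.076277; start (x,ẋ)=(0.109900, 0.237000) → end (x,ẋ)=(0.215163, 0.527823)
phase 2: p=0.2978, T=0.310, ωT=0.981801, cosh=1.521948, sinh=1.147312; start (x,ẋ)=(0.215163, 0.527823) → end (x,ẋ)=(0.363241, 0.503047)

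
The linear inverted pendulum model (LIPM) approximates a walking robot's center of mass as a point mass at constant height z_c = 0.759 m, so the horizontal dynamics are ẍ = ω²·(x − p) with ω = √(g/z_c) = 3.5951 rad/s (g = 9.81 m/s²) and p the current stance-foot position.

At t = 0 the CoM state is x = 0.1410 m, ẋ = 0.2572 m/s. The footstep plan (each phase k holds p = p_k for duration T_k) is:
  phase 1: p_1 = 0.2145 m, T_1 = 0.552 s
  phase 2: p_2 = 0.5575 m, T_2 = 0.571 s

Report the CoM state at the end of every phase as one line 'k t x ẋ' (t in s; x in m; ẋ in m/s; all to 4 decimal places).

1 0.5520 0.1974 0.0102
2 1.1230 -0.8572 -4.9185

phase 1: p=0.2145, T=0.552, ωT=1.984495, cosh=3.706412, sinh=3.568962; start (x,ẋ)=(0.141000, 0.257200) → end (x,ẋ)=(0.197409, 0.010227)
phase 2: p=0.5575, T=0.571, ωT=2.052802, cosh=3.959036, sinh=3.830662; start (x,ẋ)=(0.197409, 0.010227) → end (x,ẋ)=(-0.857217, -4.918547)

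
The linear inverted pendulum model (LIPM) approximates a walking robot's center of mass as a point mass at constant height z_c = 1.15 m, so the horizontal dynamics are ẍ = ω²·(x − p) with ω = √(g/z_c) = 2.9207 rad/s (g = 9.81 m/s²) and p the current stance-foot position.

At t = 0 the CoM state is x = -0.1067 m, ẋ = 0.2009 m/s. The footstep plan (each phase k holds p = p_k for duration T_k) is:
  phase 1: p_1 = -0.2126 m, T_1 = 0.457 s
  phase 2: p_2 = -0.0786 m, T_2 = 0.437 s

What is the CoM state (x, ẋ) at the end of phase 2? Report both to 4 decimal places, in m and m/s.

phase 1: p=-0.2126, T=0.457, ωT=1.334760, cosh=2.031153, sinh=1.767931; start (x,ẋ)=(-0.106700, 0.200900) → end (x,ẋ)=(0.124106, 0.954883)
phase 2: p=-0.0786, T=0.437, ωT=1.276346, cosh=1.931288, sinh=1.652233; start (x,ẋ)=(0.124106, 0.954883) → end (x,ẋ)=(0.853059, 2.822349)

x = 0.8531, ẋ = 2.8223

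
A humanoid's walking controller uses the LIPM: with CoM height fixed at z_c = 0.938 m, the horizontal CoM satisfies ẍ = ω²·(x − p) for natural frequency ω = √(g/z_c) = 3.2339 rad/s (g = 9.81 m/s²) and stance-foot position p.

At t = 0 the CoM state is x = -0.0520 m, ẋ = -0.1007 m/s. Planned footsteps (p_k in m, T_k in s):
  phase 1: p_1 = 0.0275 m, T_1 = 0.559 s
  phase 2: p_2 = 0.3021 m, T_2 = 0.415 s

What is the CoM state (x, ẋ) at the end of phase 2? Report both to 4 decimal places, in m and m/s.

phase 1: p=0.0275, T=0.559, ωT=1.807750, cosh=3.130369, sinh=2.966346; start (x,ẋ)=(-0.052000, -0.100700) → end (x,ẋ)=(-0.313733, -1.077861)
phase 2: p=0.3021, T=0.415, ωT=1.342069, cosh=2.044128, sinh=1.782823; start (x,ẋ)=(-0.313733, -1.077861) → end (x,ẋ)=(-1.550958, -5.753854)

x = -1.5510, ẋ = -5.7539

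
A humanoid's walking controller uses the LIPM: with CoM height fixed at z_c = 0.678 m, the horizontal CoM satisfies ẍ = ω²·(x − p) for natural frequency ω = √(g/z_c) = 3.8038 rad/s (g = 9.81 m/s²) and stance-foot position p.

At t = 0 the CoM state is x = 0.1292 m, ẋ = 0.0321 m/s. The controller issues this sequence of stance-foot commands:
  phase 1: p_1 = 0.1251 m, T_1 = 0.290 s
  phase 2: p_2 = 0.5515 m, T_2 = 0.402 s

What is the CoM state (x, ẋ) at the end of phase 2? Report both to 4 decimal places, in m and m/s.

phase 1: p=0.1251, T=0.290, ωT=1.103102, cosh=1.672670, sinh=1.340830; start (x,ẋ)=(0.129200, 0.032100) → end (x,ẋ)=(0.143273, 0.074604)
phase 2: p=0.5515, T=0.402, ωT=1.529128, cosh=2.415437, sinh=2.198713; start (x,ẋ)=(0.143273, 0.074604) → end (x,ẋ)=(-0.391423, -3.233990)

x = -0.3914, ẋ = -3.2340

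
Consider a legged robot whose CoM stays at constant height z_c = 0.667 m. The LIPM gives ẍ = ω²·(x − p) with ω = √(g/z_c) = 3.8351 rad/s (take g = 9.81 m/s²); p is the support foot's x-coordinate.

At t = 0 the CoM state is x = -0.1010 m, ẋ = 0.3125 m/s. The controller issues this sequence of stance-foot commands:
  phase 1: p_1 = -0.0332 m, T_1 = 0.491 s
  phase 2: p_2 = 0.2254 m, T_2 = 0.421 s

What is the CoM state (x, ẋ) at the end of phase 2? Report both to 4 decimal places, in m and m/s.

x = -0.2264, ẋ = -1.5180

phase 1: p=-0.0332, T=0.491, ωT=1.883034, cosh=3.362773, sinh=3.210646; start (x,ẋ)=(-0.101000, 0.312500) → end (x,ẋ)=(0.000421, 0.216035)
phase 2: p=0.2254, T=0.421, ωT=1.614577, cosh=2.612368, sinh=2.413394; start (x,ẋ)=(0.000421, 0.216035) → end (x,ẋ)=(-0.226379, -1.517955)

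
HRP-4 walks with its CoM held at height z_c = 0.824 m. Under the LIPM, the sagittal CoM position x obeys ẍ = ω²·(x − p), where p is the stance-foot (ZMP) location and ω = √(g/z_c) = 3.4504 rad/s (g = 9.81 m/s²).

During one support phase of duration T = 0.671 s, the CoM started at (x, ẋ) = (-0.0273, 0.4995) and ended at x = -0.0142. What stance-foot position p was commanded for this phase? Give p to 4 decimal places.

p = 0.1460

ωT = 3.4504·0.671 = 2.315218; cosh(ωT) = 5.112940, sinh(ωT) = 5.014195
x(T) = p + (x₀−p)·cosh(ωT) + (ẋ₀/ω)·sinh(ωT) ⇒ p·(1 − cosh) = x(T) − x₀·cosh − (ẋ₀/ω)·sinh
numerator   = -0.0142 − (-0.0273)·5.112940 − (0.4995/3.4504)·5.014195 = -0.600501
denominator = 1 − 5.112940 = -4.112940
p = -0.600501 / -4.112940 = 0.1460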